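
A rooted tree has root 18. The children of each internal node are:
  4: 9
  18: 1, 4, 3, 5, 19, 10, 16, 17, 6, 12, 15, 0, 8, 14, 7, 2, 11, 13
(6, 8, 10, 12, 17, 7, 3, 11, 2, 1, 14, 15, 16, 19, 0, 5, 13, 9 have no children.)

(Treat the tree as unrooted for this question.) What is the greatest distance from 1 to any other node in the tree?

Distances from 1 peak at 3, attained at 9.
1-18-4-9

3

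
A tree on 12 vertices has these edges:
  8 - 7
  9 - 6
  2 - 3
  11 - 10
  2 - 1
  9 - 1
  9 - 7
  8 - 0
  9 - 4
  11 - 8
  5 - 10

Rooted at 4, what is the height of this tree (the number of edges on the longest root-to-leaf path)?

6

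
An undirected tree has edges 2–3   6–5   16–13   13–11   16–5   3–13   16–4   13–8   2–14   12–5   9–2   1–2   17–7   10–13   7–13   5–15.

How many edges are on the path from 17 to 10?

3

17 – 7 – 13 – 10: 3 edges.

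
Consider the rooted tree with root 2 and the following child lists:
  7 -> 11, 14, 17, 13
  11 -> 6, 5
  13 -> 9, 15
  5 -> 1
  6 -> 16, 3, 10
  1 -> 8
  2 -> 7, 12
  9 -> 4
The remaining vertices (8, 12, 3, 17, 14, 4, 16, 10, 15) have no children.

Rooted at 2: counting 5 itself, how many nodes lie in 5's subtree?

3

The subtree rooted at 5 contains: 5, 1, 8 — 3 nodes.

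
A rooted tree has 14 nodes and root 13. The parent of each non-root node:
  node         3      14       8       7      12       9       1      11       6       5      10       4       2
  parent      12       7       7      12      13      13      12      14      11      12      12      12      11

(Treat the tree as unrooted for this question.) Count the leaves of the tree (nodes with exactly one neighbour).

The leaves are 1, 2, 3, 4, 5, 6, 8, 9, 10.
That is 9 leaves.

9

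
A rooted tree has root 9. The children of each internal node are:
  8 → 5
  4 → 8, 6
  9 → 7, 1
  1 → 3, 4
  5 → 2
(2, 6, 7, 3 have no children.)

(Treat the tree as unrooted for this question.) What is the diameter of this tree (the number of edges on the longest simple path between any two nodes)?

6

BFS from 2 reaches 7 last, at distance 6; BFS from 7 confirms no node is farther.
Path: 2-5-8-4-1-9-7.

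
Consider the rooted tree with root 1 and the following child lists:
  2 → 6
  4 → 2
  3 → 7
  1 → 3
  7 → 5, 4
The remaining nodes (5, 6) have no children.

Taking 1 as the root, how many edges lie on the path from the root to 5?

3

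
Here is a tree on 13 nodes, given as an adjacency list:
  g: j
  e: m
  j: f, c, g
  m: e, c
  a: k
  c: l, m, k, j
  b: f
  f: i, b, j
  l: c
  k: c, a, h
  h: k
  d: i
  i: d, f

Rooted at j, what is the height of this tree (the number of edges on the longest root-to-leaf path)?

3

h sits deepest: j-c-k-h — 3 edges from the root.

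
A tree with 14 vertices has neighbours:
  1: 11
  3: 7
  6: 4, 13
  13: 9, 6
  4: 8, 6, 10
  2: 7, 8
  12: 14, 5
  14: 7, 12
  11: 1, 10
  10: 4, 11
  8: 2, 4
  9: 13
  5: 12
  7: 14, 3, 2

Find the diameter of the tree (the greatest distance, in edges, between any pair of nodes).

9

A longest path is 9–13–6–4–8–2–7–14–12–5, with 9 edges.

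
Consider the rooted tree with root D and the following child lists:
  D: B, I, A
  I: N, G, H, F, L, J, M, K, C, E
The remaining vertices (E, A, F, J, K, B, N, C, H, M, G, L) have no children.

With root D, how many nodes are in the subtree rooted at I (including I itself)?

11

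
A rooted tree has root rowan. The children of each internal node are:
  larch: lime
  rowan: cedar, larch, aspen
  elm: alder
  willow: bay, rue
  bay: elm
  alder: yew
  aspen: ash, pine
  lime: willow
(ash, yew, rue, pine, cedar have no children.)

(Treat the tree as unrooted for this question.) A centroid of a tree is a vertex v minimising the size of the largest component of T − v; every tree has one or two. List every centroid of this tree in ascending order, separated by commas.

Removing lime splits the tree into components of sizes 6, 6; the largest is 6 ≤ ⌊13/2⌋ = 6.
No neighbour of lime does as well, so lime is the unique centroid.

lime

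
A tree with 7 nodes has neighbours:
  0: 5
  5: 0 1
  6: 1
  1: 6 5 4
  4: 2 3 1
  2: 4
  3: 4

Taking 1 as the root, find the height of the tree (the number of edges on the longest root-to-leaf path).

0 sits deepest: 1 – 5 – 0 — 2 edges from the root.

2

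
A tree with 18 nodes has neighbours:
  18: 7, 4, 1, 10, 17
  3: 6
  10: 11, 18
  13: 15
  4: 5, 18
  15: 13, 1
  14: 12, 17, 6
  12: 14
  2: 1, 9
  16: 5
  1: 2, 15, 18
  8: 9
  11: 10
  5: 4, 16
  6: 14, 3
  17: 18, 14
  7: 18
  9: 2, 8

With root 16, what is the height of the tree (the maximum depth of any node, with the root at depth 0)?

7

The longest root-to-leaf path is 16 – 5 – 4 – 18 – 1 – 2 – 9 – 8 (7 edges).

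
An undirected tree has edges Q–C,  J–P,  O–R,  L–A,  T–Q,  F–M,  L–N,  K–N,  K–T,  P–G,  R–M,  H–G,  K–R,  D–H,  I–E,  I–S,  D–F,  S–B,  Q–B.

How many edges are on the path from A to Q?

A - L - N - K - T - Q: 5 edges.

5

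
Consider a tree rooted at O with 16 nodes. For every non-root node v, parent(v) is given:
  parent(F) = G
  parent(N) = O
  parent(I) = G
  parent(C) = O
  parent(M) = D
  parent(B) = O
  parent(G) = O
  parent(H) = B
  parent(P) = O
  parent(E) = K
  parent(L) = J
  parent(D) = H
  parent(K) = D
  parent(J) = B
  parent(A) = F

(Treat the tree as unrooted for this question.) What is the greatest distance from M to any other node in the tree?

7

The node farthest from M is A, via M–D–H–B–O–G–F–A — 7 edges.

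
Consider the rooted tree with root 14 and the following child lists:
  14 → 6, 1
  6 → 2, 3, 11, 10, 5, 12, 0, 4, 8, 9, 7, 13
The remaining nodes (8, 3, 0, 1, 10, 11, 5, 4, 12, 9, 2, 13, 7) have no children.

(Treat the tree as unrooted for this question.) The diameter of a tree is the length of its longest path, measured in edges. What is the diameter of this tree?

3

A longest path is 1–14–6–11, with 3 edges.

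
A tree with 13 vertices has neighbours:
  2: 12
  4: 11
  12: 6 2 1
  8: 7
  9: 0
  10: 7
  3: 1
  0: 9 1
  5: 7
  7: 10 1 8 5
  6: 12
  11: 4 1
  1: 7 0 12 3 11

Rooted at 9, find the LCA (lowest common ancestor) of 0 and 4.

Ancestors of 0 (toward the root): 0, 9.
Ancestors of 4: 4, 11, 1, 0, 9.
The deepest node appearing in both lists is 0.

0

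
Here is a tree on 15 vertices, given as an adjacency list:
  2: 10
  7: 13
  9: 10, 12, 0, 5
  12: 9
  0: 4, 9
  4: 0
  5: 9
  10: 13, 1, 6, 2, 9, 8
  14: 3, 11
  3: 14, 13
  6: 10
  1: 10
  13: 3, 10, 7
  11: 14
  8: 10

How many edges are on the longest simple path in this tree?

7

A longest path is 11 - 14 - 3 - 13 - 10 - 9 - 0 - 4, with 7 edges.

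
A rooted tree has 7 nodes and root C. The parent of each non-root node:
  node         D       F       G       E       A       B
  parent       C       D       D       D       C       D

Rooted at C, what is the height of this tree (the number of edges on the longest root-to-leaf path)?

2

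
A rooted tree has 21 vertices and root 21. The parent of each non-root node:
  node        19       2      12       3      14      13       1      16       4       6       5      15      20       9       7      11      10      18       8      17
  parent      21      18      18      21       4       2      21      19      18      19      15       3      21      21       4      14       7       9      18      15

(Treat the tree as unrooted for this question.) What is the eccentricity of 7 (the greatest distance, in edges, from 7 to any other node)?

The node farthest from 7 is 17 (5 also at distance 7), via 7–4–18–9–21–3–15–17 — 7 edges.

7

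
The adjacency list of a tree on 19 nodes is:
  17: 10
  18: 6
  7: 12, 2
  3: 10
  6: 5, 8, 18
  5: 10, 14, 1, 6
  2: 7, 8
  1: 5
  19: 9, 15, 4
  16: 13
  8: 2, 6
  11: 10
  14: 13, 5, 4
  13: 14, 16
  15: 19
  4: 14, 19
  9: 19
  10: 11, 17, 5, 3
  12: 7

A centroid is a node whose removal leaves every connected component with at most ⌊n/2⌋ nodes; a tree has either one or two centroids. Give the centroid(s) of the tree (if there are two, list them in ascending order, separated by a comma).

Delete 5: the remaining components have sizes 7, 6, 4, 1. Max 7 ≤ 9, so 5 is a centroid.
No neighbour of 5 does as well, so 5 is the unique centroid.

5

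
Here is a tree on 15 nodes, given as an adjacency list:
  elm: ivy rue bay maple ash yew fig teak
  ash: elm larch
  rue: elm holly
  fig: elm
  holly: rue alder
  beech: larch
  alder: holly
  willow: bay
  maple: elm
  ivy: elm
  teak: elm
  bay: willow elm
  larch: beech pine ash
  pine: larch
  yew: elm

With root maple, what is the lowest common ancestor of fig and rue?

elm

Path fig→root: fig elm maple; path rue→root: rue elm maple.
First common node: elm.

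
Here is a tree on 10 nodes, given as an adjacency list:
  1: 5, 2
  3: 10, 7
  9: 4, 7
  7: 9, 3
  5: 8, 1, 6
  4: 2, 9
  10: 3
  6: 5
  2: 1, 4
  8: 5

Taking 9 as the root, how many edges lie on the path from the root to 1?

3

Path from 9 to 1: 9 – 4 – 2 – 1, which has 3 edges.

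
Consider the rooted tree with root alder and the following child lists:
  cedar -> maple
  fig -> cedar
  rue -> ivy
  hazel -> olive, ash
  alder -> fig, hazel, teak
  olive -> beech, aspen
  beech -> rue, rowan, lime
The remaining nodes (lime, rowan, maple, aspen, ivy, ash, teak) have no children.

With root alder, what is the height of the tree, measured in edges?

5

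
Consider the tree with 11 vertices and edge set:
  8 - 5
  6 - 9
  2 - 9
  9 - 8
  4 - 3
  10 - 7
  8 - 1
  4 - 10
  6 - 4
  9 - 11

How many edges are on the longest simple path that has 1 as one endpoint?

6

Distances from 1 peak at 6, attained at 7.
1-8-9-6-4-10-7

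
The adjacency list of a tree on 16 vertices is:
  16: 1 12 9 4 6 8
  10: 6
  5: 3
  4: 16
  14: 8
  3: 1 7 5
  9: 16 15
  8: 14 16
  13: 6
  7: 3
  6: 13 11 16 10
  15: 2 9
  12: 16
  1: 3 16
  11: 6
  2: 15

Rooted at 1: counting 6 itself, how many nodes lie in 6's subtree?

4

Descendants of 6 (including itself): 6, 10, 13, 11. That's 4.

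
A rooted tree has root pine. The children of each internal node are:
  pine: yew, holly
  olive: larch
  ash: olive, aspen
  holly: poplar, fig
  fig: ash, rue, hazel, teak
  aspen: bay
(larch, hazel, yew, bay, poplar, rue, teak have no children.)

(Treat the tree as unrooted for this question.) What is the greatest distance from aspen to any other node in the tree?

5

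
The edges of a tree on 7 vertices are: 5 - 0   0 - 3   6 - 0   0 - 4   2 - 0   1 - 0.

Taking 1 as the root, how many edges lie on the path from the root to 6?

1 → 0 → 6 — 2 edges.

2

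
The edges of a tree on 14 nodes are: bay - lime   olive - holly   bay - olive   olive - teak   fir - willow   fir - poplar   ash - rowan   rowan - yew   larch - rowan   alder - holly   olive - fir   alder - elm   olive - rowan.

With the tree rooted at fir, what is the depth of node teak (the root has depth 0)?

Climbing from teak to the root: teak – olive – fir. That's 2 steps.

2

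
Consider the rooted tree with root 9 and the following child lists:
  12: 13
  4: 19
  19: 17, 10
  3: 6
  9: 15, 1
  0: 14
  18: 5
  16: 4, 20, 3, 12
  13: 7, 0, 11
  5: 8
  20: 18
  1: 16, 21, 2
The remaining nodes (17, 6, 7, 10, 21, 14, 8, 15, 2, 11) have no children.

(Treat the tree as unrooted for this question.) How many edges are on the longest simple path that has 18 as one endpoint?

Distances from 18 peak at 6, attained at 14.
18 – 20 – 16 – 12 – 13 – 0 – 14

6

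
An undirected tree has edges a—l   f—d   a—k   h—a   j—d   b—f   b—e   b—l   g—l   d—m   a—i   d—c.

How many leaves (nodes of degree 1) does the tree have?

8

Degree-1 nodes: c, e, g, h, i, j, k, m — 8 of them.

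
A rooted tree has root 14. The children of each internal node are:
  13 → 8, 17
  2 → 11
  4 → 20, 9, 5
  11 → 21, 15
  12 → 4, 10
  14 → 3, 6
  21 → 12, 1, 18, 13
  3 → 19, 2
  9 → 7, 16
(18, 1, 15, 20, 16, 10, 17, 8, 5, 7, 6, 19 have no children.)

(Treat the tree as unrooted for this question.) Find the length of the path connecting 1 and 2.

3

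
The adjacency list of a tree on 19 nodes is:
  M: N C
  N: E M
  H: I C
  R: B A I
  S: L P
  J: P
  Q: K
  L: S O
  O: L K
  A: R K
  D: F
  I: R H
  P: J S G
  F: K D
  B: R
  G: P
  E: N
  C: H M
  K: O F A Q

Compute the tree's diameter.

13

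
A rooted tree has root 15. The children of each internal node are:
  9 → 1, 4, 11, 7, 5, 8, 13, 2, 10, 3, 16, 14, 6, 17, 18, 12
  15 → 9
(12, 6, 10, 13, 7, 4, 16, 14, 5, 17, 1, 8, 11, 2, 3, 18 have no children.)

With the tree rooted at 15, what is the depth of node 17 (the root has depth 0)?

2

Path from 15 to 17: 15 – 9 – 17, which has 2 edges.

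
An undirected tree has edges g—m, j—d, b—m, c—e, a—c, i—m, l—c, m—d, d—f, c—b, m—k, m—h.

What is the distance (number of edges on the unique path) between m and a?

m–b–c–a: 3 edges.

3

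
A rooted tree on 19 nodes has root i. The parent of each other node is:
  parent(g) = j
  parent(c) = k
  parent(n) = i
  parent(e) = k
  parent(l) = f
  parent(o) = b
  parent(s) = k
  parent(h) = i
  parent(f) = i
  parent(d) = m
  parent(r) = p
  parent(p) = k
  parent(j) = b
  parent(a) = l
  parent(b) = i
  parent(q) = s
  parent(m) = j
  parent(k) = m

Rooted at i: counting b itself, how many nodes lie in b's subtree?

The subtree rooted at b contains: b, j, o, m, g, k, d, p, s, e, c, r, q — 13 nodes.

13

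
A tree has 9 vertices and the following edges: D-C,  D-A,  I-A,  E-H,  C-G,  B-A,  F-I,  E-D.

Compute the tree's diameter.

5

Starting from H, a farthest node is F at distance 5.
One longest path: H-E-D-A-I-F.
So the diameter is 5.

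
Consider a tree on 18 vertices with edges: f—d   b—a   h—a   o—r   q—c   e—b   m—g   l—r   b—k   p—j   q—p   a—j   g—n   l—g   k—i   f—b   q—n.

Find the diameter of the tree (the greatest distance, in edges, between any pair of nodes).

A longest path is o - r - l - g - n - q - p - j - a - b - f - d, with 11 edges.

11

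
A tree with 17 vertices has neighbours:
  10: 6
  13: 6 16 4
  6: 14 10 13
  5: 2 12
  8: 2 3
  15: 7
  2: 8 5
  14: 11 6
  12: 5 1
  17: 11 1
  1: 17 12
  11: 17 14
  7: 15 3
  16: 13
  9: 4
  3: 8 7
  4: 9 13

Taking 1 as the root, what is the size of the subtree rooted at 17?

9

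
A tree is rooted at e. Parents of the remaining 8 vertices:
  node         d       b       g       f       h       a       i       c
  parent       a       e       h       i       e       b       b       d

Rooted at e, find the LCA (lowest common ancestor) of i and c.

Path i→root: i b e; path c→root: c d a b e.
First common node: b.

b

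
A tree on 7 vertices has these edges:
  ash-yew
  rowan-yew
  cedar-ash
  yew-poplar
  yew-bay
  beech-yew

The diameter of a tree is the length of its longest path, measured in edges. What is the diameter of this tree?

3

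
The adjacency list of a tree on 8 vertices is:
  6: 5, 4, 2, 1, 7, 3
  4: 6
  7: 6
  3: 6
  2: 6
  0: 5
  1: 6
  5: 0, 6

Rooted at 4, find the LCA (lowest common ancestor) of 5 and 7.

Ancestors of 5 (toward the root): 5, 6, 4.
Ancestors of 7: 7, 6, 4.
The deepest node appearing in both lists is 6.

6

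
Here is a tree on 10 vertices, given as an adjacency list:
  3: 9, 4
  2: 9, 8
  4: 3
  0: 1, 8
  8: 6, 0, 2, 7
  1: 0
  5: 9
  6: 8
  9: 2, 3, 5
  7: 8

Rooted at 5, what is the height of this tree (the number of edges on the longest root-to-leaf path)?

5

The longest root-to-leaf path is 5 → 9 → 2 → 8 → 0 → 1 (5 edges).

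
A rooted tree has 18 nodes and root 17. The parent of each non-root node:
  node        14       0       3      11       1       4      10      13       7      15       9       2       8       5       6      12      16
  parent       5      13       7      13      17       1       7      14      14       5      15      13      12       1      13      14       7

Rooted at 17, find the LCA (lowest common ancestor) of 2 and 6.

Ancestors of 2 (toward the root): 2, 13, 14, 5, 1, 17.
Ancestors of 6: 6, 13, 14, 5, 1, 17.
The deepest node appearing in both lists is 13.

13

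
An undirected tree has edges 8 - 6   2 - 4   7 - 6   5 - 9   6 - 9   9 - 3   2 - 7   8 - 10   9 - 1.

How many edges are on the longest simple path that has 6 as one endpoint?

A farthest node from 6 is 4.
The path 6 – 7 – 2 – 4 has 3 edges.

3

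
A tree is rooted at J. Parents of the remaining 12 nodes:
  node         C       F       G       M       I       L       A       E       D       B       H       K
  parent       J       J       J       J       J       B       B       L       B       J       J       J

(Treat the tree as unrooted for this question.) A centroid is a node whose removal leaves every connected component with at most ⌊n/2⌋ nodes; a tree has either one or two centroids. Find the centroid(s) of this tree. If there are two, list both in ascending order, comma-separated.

If J is removed the pieces have sizes 5, 1, 1, 1, 1, 1, 1, 1, all ≤ ⌊13/2⌋ = 6.
Every other node leaves some component of size > 6, so the centroid is unique.

J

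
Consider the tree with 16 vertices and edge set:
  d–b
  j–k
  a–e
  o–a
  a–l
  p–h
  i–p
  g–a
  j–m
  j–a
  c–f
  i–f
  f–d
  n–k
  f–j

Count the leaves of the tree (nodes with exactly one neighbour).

Exactly 9 nodes have a single neighbour: b, c, e, g, h, l, m, n, o.

9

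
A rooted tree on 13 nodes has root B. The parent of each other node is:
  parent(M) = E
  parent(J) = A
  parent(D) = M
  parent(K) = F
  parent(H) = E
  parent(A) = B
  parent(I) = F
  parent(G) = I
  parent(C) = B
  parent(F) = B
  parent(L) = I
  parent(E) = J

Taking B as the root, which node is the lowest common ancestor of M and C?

Path M→root: M E J A B; path C→root: C B.
First common node: B.

B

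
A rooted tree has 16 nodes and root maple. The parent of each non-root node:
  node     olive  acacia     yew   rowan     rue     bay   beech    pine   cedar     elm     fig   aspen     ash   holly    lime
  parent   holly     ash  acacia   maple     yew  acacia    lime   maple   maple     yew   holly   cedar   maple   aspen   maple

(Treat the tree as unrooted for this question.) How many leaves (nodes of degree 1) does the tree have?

8

Exactly 8 nodes have a single neighbour: bay, beech, elm, fig, olive, pine, rowan, rue.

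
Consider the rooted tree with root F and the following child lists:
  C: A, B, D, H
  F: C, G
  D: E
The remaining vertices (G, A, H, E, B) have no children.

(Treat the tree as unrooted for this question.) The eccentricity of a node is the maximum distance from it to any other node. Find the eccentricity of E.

A farthest node from E is G.
The path E–D–C–F–G has 4 edges.

4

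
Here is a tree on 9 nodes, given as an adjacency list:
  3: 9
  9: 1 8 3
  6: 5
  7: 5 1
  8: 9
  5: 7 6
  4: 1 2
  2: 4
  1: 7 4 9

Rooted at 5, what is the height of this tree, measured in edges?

The longest root-to-leaf path is 5 – 7 – 1 – 9 – 3 (4 edges).

4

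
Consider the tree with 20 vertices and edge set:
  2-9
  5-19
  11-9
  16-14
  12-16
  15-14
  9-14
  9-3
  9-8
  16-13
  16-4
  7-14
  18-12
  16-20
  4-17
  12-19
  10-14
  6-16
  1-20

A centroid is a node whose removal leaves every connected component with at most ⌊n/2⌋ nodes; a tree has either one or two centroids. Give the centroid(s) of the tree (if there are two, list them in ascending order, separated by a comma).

16

If 16 is removed the pieces have sizes 9, 4, 2, 2, 1, 1, all ≤ ⌊20/2⌋ = 10.
No neighbour of 16 does as well, so 16 is the unique centroid.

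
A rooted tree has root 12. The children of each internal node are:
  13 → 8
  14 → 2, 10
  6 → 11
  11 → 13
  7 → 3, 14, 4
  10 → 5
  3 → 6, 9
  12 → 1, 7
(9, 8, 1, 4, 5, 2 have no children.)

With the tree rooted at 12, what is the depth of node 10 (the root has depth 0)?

3

12 – 7 – 14 – 10 — 3 edges.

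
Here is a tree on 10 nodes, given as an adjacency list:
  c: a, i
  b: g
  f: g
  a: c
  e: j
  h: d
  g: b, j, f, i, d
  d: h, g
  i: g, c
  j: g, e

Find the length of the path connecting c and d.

c–i–g–d: 3 edges.

3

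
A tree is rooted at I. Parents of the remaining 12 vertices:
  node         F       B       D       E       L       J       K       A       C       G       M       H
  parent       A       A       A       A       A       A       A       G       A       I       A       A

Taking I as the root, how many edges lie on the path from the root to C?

3

Climbing from C to the root: C – A – G – I. That's 3 steps.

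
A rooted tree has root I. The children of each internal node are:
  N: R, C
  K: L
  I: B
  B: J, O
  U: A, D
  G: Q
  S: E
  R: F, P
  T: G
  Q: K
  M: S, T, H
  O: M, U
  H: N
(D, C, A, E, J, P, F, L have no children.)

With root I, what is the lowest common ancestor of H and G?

M

Ancestors of H (toward the root): H, M, O, B, I.
Ancestors of G: G, T, M, O, B, I.
The deepest node appearing in both lists is M.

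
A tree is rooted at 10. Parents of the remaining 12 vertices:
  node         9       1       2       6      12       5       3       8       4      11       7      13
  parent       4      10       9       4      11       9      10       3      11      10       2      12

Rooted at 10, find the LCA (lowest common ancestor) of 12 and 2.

12's ancestor chain is 12, 11, 10 and 2's is 2, 9, 4, 11, 10; they first meet at 11.

11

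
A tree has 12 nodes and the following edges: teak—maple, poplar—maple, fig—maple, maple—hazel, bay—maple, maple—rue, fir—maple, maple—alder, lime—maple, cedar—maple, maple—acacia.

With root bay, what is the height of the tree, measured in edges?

2

The longest root-to-leaf path is bay → maple → fir (2 edges).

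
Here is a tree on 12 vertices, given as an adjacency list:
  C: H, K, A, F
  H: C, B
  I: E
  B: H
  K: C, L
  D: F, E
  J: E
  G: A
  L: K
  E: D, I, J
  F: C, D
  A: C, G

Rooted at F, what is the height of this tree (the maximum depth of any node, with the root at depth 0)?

3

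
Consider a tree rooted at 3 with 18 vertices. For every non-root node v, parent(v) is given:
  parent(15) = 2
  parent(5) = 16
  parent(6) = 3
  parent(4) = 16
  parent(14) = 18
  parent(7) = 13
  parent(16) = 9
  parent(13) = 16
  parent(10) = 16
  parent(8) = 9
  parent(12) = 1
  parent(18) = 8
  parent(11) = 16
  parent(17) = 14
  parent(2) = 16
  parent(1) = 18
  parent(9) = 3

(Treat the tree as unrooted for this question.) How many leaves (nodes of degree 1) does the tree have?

Exactly 9 nodes have a single neighbour: 4, 5, 6, 7, 10, 11, 12, 15, 17.

9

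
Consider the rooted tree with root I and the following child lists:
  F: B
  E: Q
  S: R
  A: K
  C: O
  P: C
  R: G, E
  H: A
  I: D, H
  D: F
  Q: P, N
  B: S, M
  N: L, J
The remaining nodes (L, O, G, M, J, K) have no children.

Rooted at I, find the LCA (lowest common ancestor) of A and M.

I

Path A→root: A H I; path M→root: M B F D I.
First common node: I.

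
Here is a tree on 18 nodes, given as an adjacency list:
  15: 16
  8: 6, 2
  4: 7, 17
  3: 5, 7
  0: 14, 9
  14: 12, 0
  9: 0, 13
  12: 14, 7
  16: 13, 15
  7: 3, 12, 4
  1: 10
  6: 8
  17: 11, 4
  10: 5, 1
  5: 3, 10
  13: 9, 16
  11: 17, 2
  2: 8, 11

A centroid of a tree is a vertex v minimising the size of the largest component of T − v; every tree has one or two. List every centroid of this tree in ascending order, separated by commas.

If 7 is removed the pieces have sizes 7, 6, 4, all ≤ ⌊18/2⌋ = 9.
No neighbour of 7 does as well, so 7 is the unique centroid.

7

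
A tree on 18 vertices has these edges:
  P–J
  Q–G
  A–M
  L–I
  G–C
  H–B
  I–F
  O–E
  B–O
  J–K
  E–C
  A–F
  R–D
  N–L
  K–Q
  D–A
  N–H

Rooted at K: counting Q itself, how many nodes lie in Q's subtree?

Q's subtree: {Q, G, C, E, O, B, H, N, L, I, F, A, D, M, R}, size 15.

15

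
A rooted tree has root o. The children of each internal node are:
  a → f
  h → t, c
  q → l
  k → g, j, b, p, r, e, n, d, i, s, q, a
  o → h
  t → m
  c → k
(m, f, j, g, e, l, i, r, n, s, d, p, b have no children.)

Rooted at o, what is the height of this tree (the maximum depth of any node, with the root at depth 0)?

A deepest node is l, reached by o – h – c – k – q – l.
That path has 5 edges, so the height is 5.

5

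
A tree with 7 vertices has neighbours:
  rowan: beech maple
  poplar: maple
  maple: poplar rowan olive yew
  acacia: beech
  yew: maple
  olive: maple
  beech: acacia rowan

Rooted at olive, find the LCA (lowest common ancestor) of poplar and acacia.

maple

Ancestors of poplar (toward the root): poplar, maple, olive.
Ancestors of acacia: acacia, beech, rowan, maple, olive.
The deepest node appearing in both lists is maple.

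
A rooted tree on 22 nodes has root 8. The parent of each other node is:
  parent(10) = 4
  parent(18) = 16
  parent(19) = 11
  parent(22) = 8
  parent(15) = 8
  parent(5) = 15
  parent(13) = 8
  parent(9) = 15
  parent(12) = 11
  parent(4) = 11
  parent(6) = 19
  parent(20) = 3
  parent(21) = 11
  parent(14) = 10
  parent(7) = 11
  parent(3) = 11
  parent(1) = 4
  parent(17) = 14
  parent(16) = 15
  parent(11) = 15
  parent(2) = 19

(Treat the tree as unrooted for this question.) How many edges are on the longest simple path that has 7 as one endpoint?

5

The node farthest from 7 is 17, via 7 – 11 – 4 – 10 – 14 – 17 — 5 edges.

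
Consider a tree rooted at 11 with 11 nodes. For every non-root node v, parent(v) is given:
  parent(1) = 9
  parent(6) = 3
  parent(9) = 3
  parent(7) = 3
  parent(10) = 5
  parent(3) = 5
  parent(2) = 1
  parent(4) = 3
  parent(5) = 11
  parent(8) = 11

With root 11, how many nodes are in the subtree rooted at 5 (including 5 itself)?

The subtree rooted at 5 contains: 5, 3, 10, 7, 4, 6, 9, 1, 2 — 9 nodes.

9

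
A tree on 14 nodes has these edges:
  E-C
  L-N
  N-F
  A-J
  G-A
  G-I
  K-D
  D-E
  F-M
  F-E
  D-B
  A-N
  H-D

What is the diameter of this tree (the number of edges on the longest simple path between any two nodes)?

7

Starting from I, a farthest node is B at distance 7.
One longest path: I–G–A–N–F–E–D–B.
So the diameter is 7.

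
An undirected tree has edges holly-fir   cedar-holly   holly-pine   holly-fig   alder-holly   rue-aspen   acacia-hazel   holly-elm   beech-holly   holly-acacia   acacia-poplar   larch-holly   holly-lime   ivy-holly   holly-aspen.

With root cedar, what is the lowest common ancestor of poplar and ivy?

Path poplar→root: poplar acacia holly cedar; path ivy→root: ivy holly cedar.
First common node: holly.

holly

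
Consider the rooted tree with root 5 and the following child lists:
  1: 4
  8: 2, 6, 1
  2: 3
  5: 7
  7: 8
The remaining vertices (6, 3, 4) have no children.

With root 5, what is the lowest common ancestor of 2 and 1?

Path 2→root: 2 8 7 5; path 1→root: 1 8 7 5.
First common node: 8.

8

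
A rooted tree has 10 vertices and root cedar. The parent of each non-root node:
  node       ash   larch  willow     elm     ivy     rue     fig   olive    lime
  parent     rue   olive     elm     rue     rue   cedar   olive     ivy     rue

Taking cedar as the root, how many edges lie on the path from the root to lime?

Climbing from lime to the root: lime–rue–cedar. That's 2 steps.

2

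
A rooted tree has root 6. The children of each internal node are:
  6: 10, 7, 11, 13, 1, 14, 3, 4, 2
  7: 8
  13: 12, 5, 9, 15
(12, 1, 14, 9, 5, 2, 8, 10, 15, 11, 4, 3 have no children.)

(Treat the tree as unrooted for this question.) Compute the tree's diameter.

4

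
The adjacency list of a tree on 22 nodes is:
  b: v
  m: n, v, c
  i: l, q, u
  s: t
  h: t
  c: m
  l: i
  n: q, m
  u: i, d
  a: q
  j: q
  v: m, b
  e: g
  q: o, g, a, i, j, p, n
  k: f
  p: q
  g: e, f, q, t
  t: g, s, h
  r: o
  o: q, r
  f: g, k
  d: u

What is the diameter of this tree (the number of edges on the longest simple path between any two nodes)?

7

A longest path is b-v-m-n-q-g-t-h, with 7 edges.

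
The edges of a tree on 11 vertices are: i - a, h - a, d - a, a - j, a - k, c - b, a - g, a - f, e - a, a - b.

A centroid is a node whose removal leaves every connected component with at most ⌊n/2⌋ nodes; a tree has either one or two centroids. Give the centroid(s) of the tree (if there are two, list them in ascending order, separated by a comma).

a

Delete a: the remaining components have sizes 2, 1, 1, 1, 1, 1, 1, 1, 1. Max 2 ≤ 5, so a is a centroid.
Every other node leaves some component of size > 5, so the centroid is unique.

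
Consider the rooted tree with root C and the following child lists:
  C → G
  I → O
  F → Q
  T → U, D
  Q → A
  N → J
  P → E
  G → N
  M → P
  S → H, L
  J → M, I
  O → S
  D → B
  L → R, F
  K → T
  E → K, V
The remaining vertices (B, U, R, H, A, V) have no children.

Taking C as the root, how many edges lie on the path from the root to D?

Path from C to D: C–G–N–J–M–P–E–K–T–D, which has 9 edges.

9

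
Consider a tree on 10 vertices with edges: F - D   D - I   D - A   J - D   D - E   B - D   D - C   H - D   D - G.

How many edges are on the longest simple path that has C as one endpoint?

The node farthest from C is G (J, B, F, I, E, H, A also at distance 2), via C-D-G — 2 edges.

2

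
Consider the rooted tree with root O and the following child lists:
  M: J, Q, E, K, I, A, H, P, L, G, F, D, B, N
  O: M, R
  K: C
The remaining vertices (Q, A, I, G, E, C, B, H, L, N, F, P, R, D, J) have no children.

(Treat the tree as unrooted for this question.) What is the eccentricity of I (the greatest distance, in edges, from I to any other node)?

Distances from I peak at 3, attained at R (C also at distance 3).
I – M – O – R

3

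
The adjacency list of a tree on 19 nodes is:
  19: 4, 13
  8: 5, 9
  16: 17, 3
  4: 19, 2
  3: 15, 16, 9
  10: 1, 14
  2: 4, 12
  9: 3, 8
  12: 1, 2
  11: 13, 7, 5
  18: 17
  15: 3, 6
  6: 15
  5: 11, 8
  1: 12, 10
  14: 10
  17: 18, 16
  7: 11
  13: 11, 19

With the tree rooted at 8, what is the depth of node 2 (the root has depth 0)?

Path from 8 to 2: 8 – 5 – 11 – 13 – 19 – 4 – 2, which has 6 edges.

6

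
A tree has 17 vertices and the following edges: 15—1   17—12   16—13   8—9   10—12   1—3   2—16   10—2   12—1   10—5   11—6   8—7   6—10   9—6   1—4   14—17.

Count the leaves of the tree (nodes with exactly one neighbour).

Exactly 8 nodes have a single neighbour: 3, 4, 5, 7, 11, 13, 14, 15.

8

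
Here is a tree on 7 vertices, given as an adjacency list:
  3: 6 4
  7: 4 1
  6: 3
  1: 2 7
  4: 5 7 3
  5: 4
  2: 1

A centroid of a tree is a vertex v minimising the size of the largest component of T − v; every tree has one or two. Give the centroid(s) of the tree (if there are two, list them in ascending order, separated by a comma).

Removing 4 splits the tree into components of sizes 3, 2, 1; the largest is 3 ≤ ⌊7/2⌋ = 3.
No neighbour of 4 does as well, so 4 is the unique centroid.

4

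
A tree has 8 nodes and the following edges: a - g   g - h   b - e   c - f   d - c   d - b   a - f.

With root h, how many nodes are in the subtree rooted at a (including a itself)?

Descendants of a (including itself): a, f, c, d, b, e. That's 6.

6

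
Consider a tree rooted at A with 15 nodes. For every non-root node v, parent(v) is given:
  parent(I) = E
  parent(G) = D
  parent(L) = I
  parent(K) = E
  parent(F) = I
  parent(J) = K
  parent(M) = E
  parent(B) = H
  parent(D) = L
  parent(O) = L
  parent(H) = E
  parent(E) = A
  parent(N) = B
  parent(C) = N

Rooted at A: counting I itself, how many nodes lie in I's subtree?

6

Descendants of I (including itself): I, F, L, D, O, G. That's 6.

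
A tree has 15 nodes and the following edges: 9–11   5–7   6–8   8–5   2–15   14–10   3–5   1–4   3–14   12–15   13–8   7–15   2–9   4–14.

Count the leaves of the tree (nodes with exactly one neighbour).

Exactly 6 nodes have a single neighbour: 1, 6, 10, 11, 12, 13.

6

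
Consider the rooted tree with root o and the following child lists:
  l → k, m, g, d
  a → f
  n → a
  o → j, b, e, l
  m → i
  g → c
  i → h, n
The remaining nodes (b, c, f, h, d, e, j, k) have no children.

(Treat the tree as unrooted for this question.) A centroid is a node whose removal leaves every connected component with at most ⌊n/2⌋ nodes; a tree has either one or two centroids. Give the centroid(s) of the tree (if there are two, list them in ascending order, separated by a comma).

Removing l splits the tree into components of sizes 6, 4, 2, 1, 1; the largest is 6 ≤ ⌊15/2⌋ = 7.
No neighbour of l does as well, so l is the unique centroid.

l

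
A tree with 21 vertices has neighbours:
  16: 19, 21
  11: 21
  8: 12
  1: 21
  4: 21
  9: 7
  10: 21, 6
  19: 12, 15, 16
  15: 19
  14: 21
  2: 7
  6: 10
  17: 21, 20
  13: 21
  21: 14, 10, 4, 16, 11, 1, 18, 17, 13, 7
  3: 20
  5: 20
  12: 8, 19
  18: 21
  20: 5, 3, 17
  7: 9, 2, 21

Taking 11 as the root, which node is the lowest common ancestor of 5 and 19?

21

Ancestors of 5 (toward the root): 5, 20, 17, 21, 11.
Ancestors of 19: 19, 16, 21, 11.
The deepest node appearing in both lists is 21.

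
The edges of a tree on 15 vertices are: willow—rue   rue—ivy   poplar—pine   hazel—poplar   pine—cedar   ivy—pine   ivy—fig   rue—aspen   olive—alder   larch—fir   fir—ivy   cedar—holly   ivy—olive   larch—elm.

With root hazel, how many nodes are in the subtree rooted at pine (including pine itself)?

The subtree rooted at pine contains: pine, ivy, cedar, rue, olive, fig, fir, holly, willow, aspen, alder, larch, elm — 13 nodes.

13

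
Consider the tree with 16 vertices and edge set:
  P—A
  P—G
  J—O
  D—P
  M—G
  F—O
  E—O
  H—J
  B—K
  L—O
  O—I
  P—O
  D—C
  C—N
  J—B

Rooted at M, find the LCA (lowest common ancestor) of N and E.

Ancestors of N (toward the root): N, C, D, P, G, M.
Ancestors of E: E, O, P, G, M.
The deepest node appearing in both lists is P.

P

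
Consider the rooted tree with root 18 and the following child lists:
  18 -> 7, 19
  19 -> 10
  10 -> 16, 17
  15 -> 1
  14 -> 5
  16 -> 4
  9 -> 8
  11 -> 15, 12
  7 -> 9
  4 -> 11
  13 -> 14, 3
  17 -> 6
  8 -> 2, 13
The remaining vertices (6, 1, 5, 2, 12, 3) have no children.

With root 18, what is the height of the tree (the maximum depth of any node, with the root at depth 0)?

A deepest node is 1, reached by 18 – 19 – 10 – 16 – 4 – 11 – 15 – 1.
That path has 7 edges, so the height is 7.

7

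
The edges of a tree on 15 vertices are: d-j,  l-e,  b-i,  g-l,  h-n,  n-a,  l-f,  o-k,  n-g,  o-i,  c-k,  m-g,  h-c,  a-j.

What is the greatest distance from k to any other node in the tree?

The node farthest from k is f (e, d also at distance 6), via k-c-h-n-g-l-f — 6 edges.

6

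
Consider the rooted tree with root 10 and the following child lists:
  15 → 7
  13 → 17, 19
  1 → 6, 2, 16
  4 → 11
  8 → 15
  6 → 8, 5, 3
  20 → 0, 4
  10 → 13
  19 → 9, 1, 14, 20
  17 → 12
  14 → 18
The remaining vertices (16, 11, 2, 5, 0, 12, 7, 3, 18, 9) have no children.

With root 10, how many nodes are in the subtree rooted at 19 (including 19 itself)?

19's subtree: {19, 1, 20, 14, 9, 6, 2, 16, 0, 4, 18, 3, 5, 8, 11, 15, 7}, size 17.

17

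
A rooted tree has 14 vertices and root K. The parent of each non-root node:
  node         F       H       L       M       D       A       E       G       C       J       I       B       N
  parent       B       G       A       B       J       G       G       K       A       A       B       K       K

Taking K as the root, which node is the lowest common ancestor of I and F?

Ancestors of I (toward the root): I, B, K.
Ancestors of F: F, B, K.
The deepest node appearing in both lists is B.

B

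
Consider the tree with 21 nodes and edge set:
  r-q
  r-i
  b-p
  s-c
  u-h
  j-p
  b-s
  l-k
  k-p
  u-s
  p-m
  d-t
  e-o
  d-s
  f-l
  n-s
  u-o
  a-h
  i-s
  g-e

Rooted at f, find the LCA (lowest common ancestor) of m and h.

p

Ancestors of m (toward the root): m, p, k, l, f.
Ancestors of h: h, u, s, b, p, k, l, f.
The deepest node appearing in both lists is p.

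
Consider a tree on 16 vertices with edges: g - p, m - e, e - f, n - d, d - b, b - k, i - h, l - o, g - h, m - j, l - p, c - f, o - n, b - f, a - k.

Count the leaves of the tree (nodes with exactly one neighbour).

4

Exactly 4 nodes have a single neighbour: a, c, i, j.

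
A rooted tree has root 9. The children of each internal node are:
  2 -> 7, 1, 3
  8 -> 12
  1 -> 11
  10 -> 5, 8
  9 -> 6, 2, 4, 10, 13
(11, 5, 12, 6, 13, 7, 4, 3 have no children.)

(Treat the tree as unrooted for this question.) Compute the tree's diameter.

Starting from 11, a farthest node is 12 at distance 6.
One longest path: 11–1–2–9–10–8–12.
So the diameter is 6.

6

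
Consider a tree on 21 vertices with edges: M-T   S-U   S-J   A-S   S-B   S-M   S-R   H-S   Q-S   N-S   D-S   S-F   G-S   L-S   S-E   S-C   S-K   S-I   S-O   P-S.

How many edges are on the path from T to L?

3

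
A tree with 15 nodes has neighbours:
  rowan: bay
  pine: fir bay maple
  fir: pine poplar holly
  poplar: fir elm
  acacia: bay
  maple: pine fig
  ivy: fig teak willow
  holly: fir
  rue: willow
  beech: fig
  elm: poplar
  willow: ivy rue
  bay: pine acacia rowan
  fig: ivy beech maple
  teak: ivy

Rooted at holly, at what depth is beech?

5

holly – fir – pine – maple – fig – beech — 5 edges.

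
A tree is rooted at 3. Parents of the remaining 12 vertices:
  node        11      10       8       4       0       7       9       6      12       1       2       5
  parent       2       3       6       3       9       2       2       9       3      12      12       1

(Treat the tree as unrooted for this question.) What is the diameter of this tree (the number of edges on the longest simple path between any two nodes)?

Starting from 4, a farthest node is 8 at distance 6.
One longest path: 4-3-12-2-9-6-8.
So the diameter is 6.

6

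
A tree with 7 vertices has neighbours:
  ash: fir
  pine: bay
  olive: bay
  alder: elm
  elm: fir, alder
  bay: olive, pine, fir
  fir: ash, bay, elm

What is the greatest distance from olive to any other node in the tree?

Distances from olive peak at 4, attained at alder.
olive–bay–fir–elm–alder

4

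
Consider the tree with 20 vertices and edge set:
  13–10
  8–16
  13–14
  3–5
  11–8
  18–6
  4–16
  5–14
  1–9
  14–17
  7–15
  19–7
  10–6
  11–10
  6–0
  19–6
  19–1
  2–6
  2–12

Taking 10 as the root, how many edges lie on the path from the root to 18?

Path from 10 to 18: 10–6–18, which has 2 edges.

2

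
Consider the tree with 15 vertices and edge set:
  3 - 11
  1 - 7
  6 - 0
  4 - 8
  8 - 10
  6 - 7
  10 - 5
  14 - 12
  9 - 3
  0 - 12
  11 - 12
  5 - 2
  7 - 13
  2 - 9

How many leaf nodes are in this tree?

4

The leaves are 1, 4, 13, 14.
That is 4 leaves.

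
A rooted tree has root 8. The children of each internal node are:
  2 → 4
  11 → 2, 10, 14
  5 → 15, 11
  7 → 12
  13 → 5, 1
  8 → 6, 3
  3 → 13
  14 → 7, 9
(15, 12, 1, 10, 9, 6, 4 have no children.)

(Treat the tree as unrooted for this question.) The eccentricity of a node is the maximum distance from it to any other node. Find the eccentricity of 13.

The node farthest from 13 is 12, via 13 – 5 – 11 – 14 – 7 – 12 — 5 edges.

5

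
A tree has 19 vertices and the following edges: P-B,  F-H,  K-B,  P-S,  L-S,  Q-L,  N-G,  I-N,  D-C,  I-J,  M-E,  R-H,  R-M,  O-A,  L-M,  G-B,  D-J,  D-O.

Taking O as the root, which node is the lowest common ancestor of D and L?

D

Path D→root: D O; path L→root: L S P B G N I J D O.
First common node: D.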